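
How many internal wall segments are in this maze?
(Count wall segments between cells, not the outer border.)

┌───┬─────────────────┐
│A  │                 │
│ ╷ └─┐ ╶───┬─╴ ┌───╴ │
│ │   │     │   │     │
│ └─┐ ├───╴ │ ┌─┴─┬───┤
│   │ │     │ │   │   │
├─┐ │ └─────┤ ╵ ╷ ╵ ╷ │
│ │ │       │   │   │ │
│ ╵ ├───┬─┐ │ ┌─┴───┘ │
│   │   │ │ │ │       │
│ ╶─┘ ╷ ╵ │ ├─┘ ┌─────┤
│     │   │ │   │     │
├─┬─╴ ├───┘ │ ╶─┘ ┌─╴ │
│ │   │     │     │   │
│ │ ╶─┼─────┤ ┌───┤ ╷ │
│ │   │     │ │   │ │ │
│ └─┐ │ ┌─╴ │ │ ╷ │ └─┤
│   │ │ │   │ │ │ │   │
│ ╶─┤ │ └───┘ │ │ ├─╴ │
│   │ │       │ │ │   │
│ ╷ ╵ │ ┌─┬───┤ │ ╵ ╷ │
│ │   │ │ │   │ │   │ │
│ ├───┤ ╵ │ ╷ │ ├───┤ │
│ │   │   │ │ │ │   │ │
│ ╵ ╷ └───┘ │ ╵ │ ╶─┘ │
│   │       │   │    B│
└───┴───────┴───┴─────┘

Counting internal wall segments:
Total internal walls: 120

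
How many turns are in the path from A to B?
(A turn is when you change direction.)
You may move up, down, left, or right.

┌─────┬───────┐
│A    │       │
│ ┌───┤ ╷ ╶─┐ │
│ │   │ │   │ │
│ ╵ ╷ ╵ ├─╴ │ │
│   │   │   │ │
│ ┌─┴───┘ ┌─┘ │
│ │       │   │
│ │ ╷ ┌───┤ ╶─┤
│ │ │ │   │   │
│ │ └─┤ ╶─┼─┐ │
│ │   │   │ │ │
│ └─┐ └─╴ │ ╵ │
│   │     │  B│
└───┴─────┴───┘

Directions: down, down, right, up, right, down, right, up, up, right, right, right, down, down, down, left, down, right, down, down
Number of turns: 12

Solution:

┌─────┬───────┐
│A    │↱ → → ↓│
│ ┌───┤ ╷ ╶─┐ │
│↓│↱ ↓│↑│   │↓│
│ ╵ ╷ ╵ ├─╴ │ │
│↳ ↑│↳ ↑│   │↓│
│ ┌─┴───┘ ┌─┘ │
│ │       │↓ ↲│
│ │ ╷ ┌───┤ ╶─┤
│ │ │ │   │↳ ↓│
│ │ └─┤ ╶─┼─┐ │
│ │   │   │ │↓│
│ └─┐ └─╴ │ ╵ │
│   │     │  B│
└───┴─────┴───┘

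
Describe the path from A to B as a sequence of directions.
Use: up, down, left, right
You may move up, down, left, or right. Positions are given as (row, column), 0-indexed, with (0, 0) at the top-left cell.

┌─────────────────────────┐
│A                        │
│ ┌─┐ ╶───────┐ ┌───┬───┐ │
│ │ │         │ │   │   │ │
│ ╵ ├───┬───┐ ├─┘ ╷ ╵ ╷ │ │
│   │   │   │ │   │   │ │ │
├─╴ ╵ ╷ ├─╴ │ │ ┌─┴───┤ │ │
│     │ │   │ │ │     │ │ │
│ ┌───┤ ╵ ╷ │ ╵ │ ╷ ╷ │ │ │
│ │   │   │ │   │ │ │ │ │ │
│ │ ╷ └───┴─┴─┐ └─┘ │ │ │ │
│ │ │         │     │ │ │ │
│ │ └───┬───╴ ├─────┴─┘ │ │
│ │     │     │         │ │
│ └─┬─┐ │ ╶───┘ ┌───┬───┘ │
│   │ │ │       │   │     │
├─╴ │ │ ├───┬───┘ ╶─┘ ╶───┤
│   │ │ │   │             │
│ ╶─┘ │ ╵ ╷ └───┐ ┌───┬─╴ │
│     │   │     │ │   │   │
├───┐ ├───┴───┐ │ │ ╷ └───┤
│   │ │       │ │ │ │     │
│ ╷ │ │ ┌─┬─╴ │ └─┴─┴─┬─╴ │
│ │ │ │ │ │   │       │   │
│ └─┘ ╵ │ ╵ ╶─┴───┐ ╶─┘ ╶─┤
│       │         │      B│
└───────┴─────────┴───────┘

Finding the path and converting it to directions:
Path through cells: (0,0) → (0,1) → (0,2) → (1,2) → (1,3) → (1,4) → (1,5) → (1,6) → (2,6) → (3,6) → (4,6) → (4,7) → (3,7) → (2,7) → (2,8) → (1,8) → (1,9) → (2,9) → (2,10) → (1,10) → (1,11) → (2,11) → (3,11) → (4,11) → (5,11) → (6,11) → (6,10) → (6,9) → (6,8) → (6,7) → (7,7) → (7,6) → (7,5) → (7,4) → (6,4) → (6,5) → (6,6) → (5,6) → (5,5) → (5,4) → (5,3) → (5,2) → (4,2) → (4,1) → (5,1) → (6,1) → (6,2) → (6,3) → (7,3) → (8,3) → (9,3) → (9,4) → (8,4) → (8,5) → (9,5) → (9,6) → (9,7) → (10,7) → (11,7) → (11,8) → (11,9) → (12,9) → (12,10) → (12,11) → (12,12)
Directions: right, right, down, right, right, right, right, down, down, down, right, up, up, right, up, right, down, right, up, right, down, down, down, down, down, left, left, left, left, down, left, left, left, up, right, right, up, left, left, left, left, up, left, down, down, right, right, down, down, down, right, up, right, down, right, right, down, down, right, right, down, right, right, right

Solution:

┌─────────────────────────┐
│A → ↓                    │
│ ┌─┐ ╶───────┐ ┌───┬───┐ │
│ │ │↳ → → → ↓│ │↱ ↓│↱ ↓│ │
│ ╵ ├───┬───┐ ├─┘ ╷ ╵ ╷ │ │
│   │   │   │↓│↱ ↑│↳ ↑│↓│ │
├─╴ ╵ ╷ ├─╴ │ │ ┌─┴───┤ │ │
│     │ │   │↓│↑│     │↓│ │
│ ┌───┤ ╵ ╷ │ ╵ │ ╷ ╷ │ │ │
│ │↓ ↰│   │ │↳ ↑│ │ │ │↓│ │
│ │ ╷ └───┴─┴─┐ └─┘ │ │ │ │
│ │↓│↑ ← ← ← ↰│     │ │↓│ │
│ │ └───┬───╴ ├─────┴─┘ │ │
│ │↳ → ↓│↱ → ↑│↓ ← ← ← ↲│ │
│ └─┬─┐ │ ╶───┘ ┌───┬───┘ │
│   │ │↓│↑ ← ← ↲│   │     │
├─╴ │ │ ├───┬───┘ ╶─┘ ╶───┤
│   │ │↓│↱ ↓│             │
│ ╶─┘ │ ╵ ╷ └───┐ ┌───┬─╴ │
│     │↳ ↑│↳ → ↓│ │   │   │
├───┐ ├───┴───┐ │ │ ╷ └───┤
│   │ │       │↓│ │ │     │
│ ╷ │ │ ┌─┬─╴ │ └─┴─┴─┬─╴ │
│ │ │ │ │ │   │↳ → ↓  │   │
│ └─┘ ╵ │ ╵ ╶─┴───┐ ╶─┘ ╶─┤
│       │         │↳ → → B│
└───────┴─────────┴───────┘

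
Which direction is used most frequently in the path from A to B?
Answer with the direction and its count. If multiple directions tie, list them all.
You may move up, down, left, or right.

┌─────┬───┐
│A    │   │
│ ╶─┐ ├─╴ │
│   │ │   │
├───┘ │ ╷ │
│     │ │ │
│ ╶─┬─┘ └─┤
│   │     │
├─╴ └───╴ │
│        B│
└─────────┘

Directions: right, right, down, down, left, left, down, right, down, right, right, right
Counts: {'right': 6, 'down': 4, 'left': 2}
Most common: right (6 times)

Solution:

┌─────┬───┐
│A → ↓│   │
│ ╶─┐ ├─╴ │
│   │↓│   │
├───┘ │ ╷ │
│↓ ← ↲│ │ │
│ ╶─┬─┘ └─┤
│↳ ↓│     │
├─╴ └───╴ │
│  ↳ → → B│
└─────────┘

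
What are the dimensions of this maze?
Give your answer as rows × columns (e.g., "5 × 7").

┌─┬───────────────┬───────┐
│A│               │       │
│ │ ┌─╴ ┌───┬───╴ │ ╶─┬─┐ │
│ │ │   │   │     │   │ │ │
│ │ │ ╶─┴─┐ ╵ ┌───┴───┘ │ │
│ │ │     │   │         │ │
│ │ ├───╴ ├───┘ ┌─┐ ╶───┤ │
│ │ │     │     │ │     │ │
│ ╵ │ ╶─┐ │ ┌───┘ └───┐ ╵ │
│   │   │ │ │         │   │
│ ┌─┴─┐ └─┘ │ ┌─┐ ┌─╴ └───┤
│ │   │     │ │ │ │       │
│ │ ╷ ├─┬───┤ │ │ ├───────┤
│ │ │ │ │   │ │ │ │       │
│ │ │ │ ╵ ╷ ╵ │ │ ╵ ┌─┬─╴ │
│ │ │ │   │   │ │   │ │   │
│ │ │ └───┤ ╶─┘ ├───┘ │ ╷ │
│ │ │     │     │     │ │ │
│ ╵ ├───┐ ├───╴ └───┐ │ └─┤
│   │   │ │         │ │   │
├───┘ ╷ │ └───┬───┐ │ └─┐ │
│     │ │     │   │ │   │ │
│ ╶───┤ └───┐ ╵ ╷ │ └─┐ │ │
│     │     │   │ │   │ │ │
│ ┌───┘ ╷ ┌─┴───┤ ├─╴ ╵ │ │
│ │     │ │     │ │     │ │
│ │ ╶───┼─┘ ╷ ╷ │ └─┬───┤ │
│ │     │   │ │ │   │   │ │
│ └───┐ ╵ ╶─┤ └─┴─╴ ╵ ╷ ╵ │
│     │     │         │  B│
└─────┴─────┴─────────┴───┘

Counting the maze dimensions:
Rows (vertical): 15
Columns (horizontal): 13
Dimensions: 15 × 13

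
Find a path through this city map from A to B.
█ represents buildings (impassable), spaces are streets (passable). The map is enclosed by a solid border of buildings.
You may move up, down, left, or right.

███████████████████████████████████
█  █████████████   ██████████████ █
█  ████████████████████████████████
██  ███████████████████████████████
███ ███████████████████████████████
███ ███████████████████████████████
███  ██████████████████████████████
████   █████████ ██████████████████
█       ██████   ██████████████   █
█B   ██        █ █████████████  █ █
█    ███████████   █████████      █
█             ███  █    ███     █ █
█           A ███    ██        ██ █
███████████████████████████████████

Finding the shortest path from A to B:
Movement: cardinal only
Path length: 14 steps
Directions: up → left → left → left → left → left → left → left → left → up → up → left → left → left

Solution:

███████████████████████████████████
█  █████████████   ██████████████ █
█  ████████████████████████████████
██  ███████████████████████████████
███ ███████████████████████████████
███ ███████████████████████████████
███  ██████████████████████████████
████   █████████ ██████████████████
█       ██████   ██████████████   █
█B←←↰██        █ █████████████  █ █
█   ↑███████████   █████████      █
█   ↑←←←←←←←↰ ███  █    ███     █ █
█           A ███    ██        ██ █
███████████████████████████████████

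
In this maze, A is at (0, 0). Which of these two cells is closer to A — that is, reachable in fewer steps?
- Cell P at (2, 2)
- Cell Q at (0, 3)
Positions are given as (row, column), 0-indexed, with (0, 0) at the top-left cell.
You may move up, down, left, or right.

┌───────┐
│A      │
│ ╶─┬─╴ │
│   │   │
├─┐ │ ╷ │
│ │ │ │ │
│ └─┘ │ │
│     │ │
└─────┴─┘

Shortest path A → P at (2, 2): 6 steps
Shortest path A → Q at (0, 3): 3 steps

Q is closer (3 steps vs 6 steps).

Path to P:

┌───────┐
│A → → ↓│
│ ╶─┬─╴ │
│   │↓ ↲│
├─┐ │ ╷ │
│ │ │P│ │
│ └─┘ │ │
│     │ │
└─────┴─┘

Path to Q:

┌───────┐
│A → → Q│
│ ╶─┬─╴ │
│   │   │
├─┐ │ ╷ │
│ │ │ │ │
│ └─┘ │ │
│     │ │
└─────┴─┘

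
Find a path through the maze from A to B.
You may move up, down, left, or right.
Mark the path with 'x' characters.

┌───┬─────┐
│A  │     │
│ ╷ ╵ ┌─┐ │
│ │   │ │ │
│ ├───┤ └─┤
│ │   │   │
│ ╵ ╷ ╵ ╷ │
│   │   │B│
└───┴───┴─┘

Finding the shortest path through the maze:
Path length: 11 steps
Directions: down → down → down → right → up → right → down → right → up → right → down

Solution:

┌───┬─────┐
│A  │     │
│ ╷ ╵ ┌─┐ │
│x│   │ │ │
│ ├───┤ └─┤
│x│x x│x x│
│ ╵ ╷ ╵ ╷ │
│x x│x x│B│
└───┴───┴─┘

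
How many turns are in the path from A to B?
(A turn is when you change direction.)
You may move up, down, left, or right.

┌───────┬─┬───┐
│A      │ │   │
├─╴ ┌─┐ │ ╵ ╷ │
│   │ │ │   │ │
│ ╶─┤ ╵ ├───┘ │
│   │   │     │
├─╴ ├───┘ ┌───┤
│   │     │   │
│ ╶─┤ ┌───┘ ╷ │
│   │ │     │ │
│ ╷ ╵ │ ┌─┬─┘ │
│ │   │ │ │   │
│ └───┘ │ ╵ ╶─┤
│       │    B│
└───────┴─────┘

Directions: right, down, left, down, right, down, left, down, down, down, right, right, right, up, up, right, right, up, right, down, down, left, down, right
Number of turns: 16

Solution:

┌───────┬─┬───┐
│A ↓    │ │   │
├─╴ ┌─┐ │ ╵ ╷ │
│↓ ↲│ │ │   │ │
│ ╶─┤ ╵ ├───┘ │
│↳ ↓│   │     │
├─╴ ├───┘ ┌───┤
│↓ ↲│     │↱ ↓│
│ ╶─┤ ┌───┘ ╷ │
│↓  │ │↱ → ↑│↓│
│ ╷ ╵ │ ┌─┬─┘ │
│↓│   │↑│ │↓ ↲│
│ └───┘ │ ╵ ╶─┤
│↳ → → ↑│  ↳ B│
└───────┴─────┘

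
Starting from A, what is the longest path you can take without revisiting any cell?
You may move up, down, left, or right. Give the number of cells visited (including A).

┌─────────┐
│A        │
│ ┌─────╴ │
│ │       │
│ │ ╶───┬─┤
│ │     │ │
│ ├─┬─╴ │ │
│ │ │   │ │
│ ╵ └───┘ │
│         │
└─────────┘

Finding longest simple path using DFS:
Start: (0, 0)
Longest path visits 14 cells
Path: A → right → right → right → right → down → left → left → left → down → right → right → down → left

Solution:

┌─────────┐
│A → → → ↓│
│ ┌─────╴ │
│ │↓ ← ← ↲│
│ │ ╶───┬─┤
│ │↳ → ↓│ │
│ ├─┬─╴ │ │
│ │ │B ↲│ │
│ ╵ └───┘ │
│         │
└─────────┘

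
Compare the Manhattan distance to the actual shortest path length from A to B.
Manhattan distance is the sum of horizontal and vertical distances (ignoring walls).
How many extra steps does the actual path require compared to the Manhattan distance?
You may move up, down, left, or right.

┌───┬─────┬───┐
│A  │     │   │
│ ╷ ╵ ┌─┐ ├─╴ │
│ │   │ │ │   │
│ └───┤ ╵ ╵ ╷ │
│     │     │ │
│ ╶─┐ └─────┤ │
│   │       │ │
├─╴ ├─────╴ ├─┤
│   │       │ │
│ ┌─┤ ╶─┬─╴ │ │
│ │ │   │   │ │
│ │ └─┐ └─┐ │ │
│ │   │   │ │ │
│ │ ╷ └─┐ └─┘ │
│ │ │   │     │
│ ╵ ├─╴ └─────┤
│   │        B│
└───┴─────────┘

Manhattan distance: |8 - 0| + |6 - 0| = 14
Actual path length: 20
Extra steps: 20 - 14 = 6

Solution:

┌───┬─────┬───┐
│A  │     │   │
│ ╷ ╵ ┌─┐ ├─╴ │
│↓│   │ │ │   │
│ └───┤ ╵ ╵ ╷ │
│↓    │     │ │
│ ╶─┐ └─────┤ │
│↳ ↓│       │ │
├─╴ ├─────╴ ├─┤
│↓ ↲│       │ │
│ ┌─┤ ╶─┬─╴ │ │
│↓│ │   │   │ │
│ │ └─┐ └─┐ │ │
│↓│↱ ↓│   │ │ │
│ │ ╷ └─┐ └─┘ │
│↓│↑│↳ ↓│     │
│ ╵ ├─╴ └─────┤
│↳ ↑│  ↳ → → B│
└───┴─────────┘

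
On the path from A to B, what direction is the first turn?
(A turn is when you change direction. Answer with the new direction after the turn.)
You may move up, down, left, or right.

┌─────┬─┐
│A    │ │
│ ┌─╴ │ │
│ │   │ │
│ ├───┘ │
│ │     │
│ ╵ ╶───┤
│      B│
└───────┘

Directions: down, down, down, right, right, right
First turn direction: right

Solution:

┌─────┬─┐
│A    │ │
│ ┌─╴ │ │
│↓│   │ │
│ ├───┘ │
│↓│     │
│ ╵ ╶───┤
│↳ → → B│
└───────┘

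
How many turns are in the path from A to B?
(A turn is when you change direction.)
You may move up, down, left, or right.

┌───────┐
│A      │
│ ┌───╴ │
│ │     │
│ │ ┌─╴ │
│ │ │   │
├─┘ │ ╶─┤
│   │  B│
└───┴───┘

Directions: right, right, right, down, down, left, down, right
Number of turns: 4

Solution:

┌───────┐
│A → → ↓│
│ ┌───╴ │
│ │    ↓│
│ │ ┌─╴ │
│ │ │↓ ↲│
├─┘ │ ╶─┤
│   │↳ B│
└───┴───┘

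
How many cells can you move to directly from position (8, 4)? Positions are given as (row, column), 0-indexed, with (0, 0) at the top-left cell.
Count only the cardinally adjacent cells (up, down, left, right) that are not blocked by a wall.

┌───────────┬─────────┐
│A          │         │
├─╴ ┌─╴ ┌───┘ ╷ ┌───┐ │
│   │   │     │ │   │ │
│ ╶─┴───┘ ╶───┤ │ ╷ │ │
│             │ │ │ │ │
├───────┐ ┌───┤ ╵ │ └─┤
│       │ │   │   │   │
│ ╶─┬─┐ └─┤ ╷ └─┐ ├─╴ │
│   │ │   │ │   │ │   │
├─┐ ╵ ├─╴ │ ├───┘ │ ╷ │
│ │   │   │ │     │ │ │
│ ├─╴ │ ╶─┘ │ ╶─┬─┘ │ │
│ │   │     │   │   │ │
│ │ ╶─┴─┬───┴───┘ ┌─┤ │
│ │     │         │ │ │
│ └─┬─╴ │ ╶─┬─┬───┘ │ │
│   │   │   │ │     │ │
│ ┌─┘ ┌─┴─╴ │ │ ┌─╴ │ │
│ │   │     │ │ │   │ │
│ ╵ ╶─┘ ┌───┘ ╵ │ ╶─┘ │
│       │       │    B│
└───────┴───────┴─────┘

Checking passable neighbors of (8, 4):
Neighbors: (7, 4), (8, 5)
Count: 2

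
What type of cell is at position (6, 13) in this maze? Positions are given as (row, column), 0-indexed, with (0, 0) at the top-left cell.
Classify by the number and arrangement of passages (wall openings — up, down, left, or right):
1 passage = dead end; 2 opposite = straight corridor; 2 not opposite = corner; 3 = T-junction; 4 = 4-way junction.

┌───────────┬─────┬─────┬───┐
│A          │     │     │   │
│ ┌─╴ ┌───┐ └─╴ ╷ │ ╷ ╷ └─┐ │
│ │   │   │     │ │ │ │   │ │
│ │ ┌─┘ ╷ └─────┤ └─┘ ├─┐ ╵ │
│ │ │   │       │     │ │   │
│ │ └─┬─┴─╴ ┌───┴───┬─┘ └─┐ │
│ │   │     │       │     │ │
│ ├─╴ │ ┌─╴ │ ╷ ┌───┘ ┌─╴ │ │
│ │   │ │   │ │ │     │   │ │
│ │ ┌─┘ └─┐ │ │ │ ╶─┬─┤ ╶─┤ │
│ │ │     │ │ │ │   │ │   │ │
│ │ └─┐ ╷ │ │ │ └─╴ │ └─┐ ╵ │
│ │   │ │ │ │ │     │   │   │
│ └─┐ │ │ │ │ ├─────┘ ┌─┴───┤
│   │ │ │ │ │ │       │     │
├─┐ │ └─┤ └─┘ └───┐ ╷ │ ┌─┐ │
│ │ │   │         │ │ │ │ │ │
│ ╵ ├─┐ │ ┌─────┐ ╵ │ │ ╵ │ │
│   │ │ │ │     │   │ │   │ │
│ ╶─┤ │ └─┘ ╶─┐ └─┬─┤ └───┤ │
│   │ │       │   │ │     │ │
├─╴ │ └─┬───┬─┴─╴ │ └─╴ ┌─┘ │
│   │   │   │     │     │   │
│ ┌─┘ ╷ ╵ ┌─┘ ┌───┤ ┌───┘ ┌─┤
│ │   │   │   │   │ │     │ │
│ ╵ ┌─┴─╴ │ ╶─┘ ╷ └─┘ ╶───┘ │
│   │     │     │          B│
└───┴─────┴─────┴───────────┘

Checking cell at (6, 13):
Number of passages: 2
Cell type: corner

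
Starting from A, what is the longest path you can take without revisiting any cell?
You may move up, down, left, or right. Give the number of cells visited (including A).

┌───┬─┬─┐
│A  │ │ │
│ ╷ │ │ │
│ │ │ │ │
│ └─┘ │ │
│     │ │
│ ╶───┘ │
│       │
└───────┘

Finding longest simple path using DFS:
Start: (0, 0)
Longest path visits 10 cells
Path: A → down → down → down → right → right → right → up → up → up

Solution:

┌───┬─┬─┐
│A  │ │B│
│ ╷ │ │ │
│↓│ │ │↑│
│ └─┘ │ │
│↓    │↑│
│ ╶───┘ │
│↳ → → ↑│
└───────┘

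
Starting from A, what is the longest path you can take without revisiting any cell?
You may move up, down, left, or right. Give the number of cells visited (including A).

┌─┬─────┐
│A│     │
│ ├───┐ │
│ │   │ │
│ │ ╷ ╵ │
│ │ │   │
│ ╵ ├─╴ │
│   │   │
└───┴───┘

Finding longest simple path using DFS:
Start: (0, 0)
Longest path visits 14 cells
Path: A → down → down → down → right → up → up → right → down → right → up → up → left → left

Solution:

┌─┬─────┐
│A│B ← ↰│
│ ├───┐ │
│↓│↱ ↓│↑│
│ │ ╷ ╵ │
│↓│↑│↳ ↑│
│ ╵ ├─╴ │
│↳ ↑│   │
└───┴───┘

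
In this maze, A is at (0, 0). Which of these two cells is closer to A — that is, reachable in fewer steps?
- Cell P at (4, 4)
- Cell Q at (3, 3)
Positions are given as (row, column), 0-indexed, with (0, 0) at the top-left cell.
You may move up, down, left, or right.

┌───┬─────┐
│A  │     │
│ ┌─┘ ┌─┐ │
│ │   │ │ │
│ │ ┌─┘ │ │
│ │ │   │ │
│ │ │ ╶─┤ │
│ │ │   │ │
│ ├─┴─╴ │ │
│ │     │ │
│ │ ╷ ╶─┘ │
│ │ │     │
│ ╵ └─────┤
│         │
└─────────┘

Shortest path A → P at (4, 4): 14 steps
Shortest path A → Q at (3, 3): 12 steps

Q is closer (12 steps vs 14 steps).

Path to P:

┌───┬─────┐
│A  │     │
│ ┌─┘ ┌─┐ │
│↓│   │ │ │
│ │ ┌─┘ │ │
│↓│ │   │ │
│ │ │ ╶─┤ │
│↓│ │   │ │
│ ├─┴─╴ │ │
│↓│↱ ↓  │P│
│ │ ╷ ╶─┘ │
│↓│↑│↳ → ↑│
│ ╵ └─────┤
│↳ ↑      │
└─────────┘

Path to Q:

┌───┬─────┐
│A  │     │
│ ┌─┘ ┌─┐ │
│↓│   │ │ │
│ │ ┌─┘ │ │
│↓│ │   │ │
│ │ │ ╶─┤ │
│↓│ │  Q│ │
│ ├─┴─╴ │ │
│↓│↱ → ↑│ │
│ │ ╷ ╶─┘ │
│↓│↑│     │
│ ╵ └─────┤
│↳ ↑      │
└─────────┘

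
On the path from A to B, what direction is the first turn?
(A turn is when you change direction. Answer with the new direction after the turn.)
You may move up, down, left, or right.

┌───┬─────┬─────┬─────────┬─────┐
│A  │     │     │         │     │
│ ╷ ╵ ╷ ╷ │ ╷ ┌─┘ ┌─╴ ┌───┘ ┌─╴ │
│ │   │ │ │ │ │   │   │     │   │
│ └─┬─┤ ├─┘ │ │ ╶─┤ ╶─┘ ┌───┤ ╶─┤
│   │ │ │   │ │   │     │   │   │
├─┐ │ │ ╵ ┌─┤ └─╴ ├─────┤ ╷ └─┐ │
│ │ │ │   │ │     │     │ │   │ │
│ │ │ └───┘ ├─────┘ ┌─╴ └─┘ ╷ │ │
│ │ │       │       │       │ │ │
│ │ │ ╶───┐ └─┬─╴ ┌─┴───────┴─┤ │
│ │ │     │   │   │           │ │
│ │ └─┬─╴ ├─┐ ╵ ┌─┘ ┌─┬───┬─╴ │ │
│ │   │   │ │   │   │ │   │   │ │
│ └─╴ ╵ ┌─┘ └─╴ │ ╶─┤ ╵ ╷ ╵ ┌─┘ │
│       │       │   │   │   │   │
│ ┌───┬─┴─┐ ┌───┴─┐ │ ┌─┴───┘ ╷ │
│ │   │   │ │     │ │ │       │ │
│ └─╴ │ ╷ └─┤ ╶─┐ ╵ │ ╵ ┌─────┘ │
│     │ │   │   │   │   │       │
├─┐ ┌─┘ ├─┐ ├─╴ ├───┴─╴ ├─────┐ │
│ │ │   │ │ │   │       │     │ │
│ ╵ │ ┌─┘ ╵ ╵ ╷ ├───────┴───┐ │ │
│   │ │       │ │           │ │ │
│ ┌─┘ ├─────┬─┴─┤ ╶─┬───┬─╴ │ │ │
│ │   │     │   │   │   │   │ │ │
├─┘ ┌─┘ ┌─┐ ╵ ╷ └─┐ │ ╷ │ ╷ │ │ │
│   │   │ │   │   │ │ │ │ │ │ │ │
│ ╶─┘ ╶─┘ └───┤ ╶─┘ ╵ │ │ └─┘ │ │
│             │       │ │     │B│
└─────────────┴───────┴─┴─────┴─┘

Directions: right, down, right, up, right, down, down, down, right, up, right, up, up, right, down, down, down, right, right, up, left, up, right, up, right, right, down, left, down, right, right, up, right, right, up, right, right, down, left, down, right, down, down, down, down, down, down, down, down, down, down, down, down
First turn direction: down

Solution:

┌───┬─────┬─────┬─────────┬─────┐
│A ↓│↱ ↓  │↱ ↓  │↱ → ↓    │↱ → ↓│
│ ╷ ╵ ╷ ╷ │ ╷ ┌─┘ ┌─╴ ┌───┘ ┌─╴ │
│ │↳ ↑│↓│ │↑│↓│↱ ↑│↓ ↲│↱ → ↑│↓ ↲│
│ └─┬─┤ ├─┘ │ │ ╶─┤ ╶─┘ ┌───┤ ╶─┤
│   │ │↓│↱ ↑│↓│↑ ↰│↳ → ↑│   │↳ ↓│
├─┐ │ │ ╵ ┌─┤ └─╴ ├─────┤ ╷ └─┐ │
│ │ │ │↳ ↑│ │↳ → ↑│     │ │   │↓│
│ │ │ └───┘ ├─────┘ ┌─╴ └─┘ ╷ │ │
│ │ │       │       │       │ │↓│
│ │ │ ╶───┐ └─┬─╴ ┌─┴───────┴─┤ │
│ │ │     │   │   │           │↓│
│ │ └─┬─╴ ├─┐ ╵ ┌─┘ ┌─┬───┬─╴ │ │
│ │   │   │ │   │   │ │   │   │↓│
│ └─╴ ╵ ┌─┘ └─╴ │ ╶─┤ ╵ ╷ ╵ ┌─┘ │
│       │       │   │   │   │  ↓│
│ ┌───┬─┴─┐ ┌───┴─┐ │ ┌─┴───┘ ╷ │
│ │   │   │ │     │ │ │       │↓│
│ └─╴ │ ╷ └─┤ ╶─┐ ╵ │ ╵ ┌─────┘ │
│     │ │   │   │   │   │      ↓│
├─┐ ┌─┘ ├─┐ ├─╴ ├───┴─╴ ├─────┐ │
│ │ │   │ │ │   │       │     │↓│
│ ╵ │ ┌─┘ ╵ ╵ ╷ ├───────┴───┐ │ │
│   │ │       │ │           │ │↓│
│ ┌─┘ ├─────┬─┴─┤ ╶─┬───┬─╴ │ │ │
│ │   │     │   │   │   │   │ │↓│
├─┘ ┌─┘ ┌─┐ ╵ ╷ └─┐ │ ╷ │ ╷ │ │ │
│   │   │ │   │   │ │ │ │ │ │ │↓│
│ ╶─┘ ╶─┘ └───┤ ╶─┘ ╵ │ │ └─┘ │ │
│             │       │ │     │B│
└─────────────┴───────┴─┴─────┴─┘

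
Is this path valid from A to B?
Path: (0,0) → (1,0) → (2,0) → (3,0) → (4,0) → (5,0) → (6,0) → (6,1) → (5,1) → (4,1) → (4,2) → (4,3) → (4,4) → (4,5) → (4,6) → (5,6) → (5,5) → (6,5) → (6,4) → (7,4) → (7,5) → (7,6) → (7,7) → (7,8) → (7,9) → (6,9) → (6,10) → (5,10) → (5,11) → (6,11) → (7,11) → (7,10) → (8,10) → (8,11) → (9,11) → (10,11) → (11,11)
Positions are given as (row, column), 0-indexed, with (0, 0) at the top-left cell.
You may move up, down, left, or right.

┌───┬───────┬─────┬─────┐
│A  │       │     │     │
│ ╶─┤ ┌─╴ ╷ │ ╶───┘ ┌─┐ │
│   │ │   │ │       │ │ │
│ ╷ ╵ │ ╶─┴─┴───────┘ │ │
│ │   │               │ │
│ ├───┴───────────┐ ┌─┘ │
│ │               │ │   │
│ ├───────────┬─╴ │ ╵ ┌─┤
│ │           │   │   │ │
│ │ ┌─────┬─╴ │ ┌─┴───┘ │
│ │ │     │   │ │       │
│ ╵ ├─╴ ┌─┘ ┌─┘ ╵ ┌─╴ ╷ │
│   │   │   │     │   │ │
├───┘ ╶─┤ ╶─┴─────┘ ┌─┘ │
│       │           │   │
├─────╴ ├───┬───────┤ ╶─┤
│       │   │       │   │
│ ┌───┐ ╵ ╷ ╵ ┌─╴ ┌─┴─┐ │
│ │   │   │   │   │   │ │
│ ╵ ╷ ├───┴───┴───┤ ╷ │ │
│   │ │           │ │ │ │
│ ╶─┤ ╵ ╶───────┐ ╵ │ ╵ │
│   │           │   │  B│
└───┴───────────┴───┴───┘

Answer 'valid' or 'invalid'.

Checking path validity:
Result: All consecutive moves are passable.

valid

Correct solution:

┌───┬───────┬─────┬─────┐
│A  │       │     │     │
│ ╶─┤ ┌─╴ ╷ │ ╶───┘ ┌─┐ │
│↓  │ │   │ │       │ │ │
│ ╷ ╵ │ ╶─┴─┴───────┘ │ │
│↓│   │               │ │
│ ├───┴───────────┐ ┌─┘ │
│↓│               │ │   │
│ ├───────────┬─╴ │ ╵ ┌─┤
│↓│↱ → → → → ↓│   │   │ │
│ │ ┌─────┬─╴ │ ┌─┴───┘ │
│↓│↑│     │↓ ↲│ │    ↱ ↓│
│ ╵ ├─╴ ┌─┘ ┌─┘ ╵ ┌─╴ ╷ │
│↳ ↑│   │↓ ↲│     │↱ ↑│↓│
├───┘ ╶─┤ ╶─┴─────┘ ┌─┘ │
│       │↳ → → → → ↑│↓ ↲│
├─────╴ ├───┬───────┤ ╶─┤
│       │   │       │↳ ↓│
│ ┌───┐ ╵ ╷ ╵ ┌─╴ ┌─┴─┐ │
│ │   │   │   │   │   │↓│
│ ╵ ╷ ├───┴───┴───┤ ╷ │ │
│   │ │           │ │ │↓│
│ ╶─┤ ╵ ╶───────┐ ╵ │ ╵ │
│   │           │   │  B│
└───┴───────────┴───┴───┘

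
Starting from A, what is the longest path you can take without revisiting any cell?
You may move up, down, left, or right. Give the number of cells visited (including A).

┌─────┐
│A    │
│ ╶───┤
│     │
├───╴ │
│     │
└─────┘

Finding longest simple path using DFS:
Start: (0, 0)
Longest path visits 7 cells
Path: A → down → right → right → down → left → left

Solution:

┌─────┐
│A    │
│ ╶───┤
│↳ → ↓│
├───╴ │
│B ← ↲│
└─────┘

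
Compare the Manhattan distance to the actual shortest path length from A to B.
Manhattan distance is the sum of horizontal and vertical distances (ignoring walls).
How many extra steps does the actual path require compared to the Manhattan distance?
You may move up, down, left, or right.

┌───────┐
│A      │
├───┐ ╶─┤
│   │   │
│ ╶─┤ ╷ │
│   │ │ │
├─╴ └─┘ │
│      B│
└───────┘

Manhattan distance: |3 - 0| + |3 - 0| = 6
Actual path length: 6
Extra steps: 6 - 6 = 0

Solution:

┌───────┐
│A → ↓  │
├───┐ ╶─┤
│   │↳ ↓│
│ ╶─┤ ╷ │
│   │ │↓│
├─╴ └─┘ │
│      B│
└───────┘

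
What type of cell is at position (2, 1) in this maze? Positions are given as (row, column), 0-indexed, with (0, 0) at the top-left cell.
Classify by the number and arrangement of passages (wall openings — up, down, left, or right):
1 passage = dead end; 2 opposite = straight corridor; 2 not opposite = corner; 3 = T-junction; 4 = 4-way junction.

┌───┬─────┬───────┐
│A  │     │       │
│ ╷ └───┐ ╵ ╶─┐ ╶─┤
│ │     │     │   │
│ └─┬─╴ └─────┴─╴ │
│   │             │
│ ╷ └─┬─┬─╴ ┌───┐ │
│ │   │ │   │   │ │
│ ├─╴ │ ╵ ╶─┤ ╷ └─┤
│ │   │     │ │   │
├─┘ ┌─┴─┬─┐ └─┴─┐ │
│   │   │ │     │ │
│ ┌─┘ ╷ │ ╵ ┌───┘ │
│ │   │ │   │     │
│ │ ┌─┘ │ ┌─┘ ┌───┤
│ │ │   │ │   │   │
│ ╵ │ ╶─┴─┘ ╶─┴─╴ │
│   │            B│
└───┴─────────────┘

Checking cell at (2, 1):
Number of passages: 2
Cell type: corner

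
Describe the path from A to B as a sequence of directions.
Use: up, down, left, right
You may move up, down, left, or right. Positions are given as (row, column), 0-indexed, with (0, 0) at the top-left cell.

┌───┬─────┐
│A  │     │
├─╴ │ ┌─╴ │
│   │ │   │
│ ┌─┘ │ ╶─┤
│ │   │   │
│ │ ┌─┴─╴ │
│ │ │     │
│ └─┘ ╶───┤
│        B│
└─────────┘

Finding the path and converting it to directions:
Path through cells: (0,0) → (0,1) → (1,1) → (1,0) → (2,0) → (3,0) → (4,0) → (4,1) → (4,2) → (4,3) → (4,4)
Directions: right, down, left, down, down, down, right, right, right, right

Solution:

┌───┬─────┐
│A ↓│     │
├─╴ │ ┌─╴ │
│↓ ↲│ │   │
│ ┌─┘ │ ╶─┤
│↓│   │   │
│ │ ┌─┴─╴ │
│↓│ │     │
│ └─┘ ╶───┤
│↳ → → → B│
└─────────┘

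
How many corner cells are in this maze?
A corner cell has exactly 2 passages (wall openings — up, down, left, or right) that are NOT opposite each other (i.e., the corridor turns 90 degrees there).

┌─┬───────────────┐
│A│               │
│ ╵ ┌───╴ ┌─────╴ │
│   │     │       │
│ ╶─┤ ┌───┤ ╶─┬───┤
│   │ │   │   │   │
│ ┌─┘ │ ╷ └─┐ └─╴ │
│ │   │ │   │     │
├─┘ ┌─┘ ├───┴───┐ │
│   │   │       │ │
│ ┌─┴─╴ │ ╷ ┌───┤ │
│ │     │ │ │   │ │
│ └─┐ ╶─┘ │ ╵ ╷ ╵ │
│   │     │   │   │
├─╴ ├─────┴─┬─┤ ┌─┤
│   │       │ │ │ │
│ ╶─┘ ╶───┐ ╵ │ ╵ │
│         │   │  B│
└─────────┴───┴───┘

Counting corner cells (2 non-opposite passages):
Total corners: 38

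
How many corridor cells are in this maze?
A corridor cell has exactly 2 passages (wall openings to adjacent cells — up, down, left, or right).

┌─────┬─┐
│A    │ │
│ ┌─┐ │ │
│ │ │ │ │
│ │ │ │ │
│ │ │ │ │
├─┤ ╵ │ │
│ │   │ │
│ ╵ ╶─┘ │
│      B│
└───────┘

Counting cells with exactly 2 passages:
Total corridor cells: 14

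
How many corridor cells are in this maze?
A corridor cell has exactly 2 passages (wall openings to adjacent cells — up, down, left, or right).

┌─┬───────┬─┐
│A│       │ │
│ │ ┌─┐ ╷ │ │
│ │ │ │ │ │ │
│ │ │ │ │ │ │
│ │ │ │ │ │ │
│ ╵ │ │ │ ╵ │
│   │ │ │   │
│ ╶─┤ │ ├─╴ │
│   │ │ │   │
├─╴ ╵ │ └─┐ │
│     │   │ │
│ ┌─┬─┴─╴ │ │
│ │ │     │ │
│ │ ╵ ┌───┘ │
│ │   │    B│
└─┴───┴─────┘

Counting cells with exactly 2 passages:
Total corridor cells: 36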